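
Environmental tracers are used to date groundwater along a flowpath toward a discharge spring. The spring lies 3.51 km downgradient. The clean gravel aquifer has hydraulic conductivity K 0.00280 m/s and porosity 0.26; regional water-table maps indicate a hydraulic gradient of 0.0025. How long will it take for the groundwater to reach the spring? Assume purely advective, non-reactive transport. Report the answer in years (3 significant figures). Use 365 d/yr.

4.13 years

K = 0.00280 m/s × 86400 s/d = 241.9 m/d
Specific discharge q = 241.9 × 0.0025 = 0.6048 m/d
v = Ki/n = 241.9·0.0025/0.26 = 2.326 m/d
L = 3.51 km = 3510 m
t = L / v = 3510 / 2.326 = 1509 d
   = 1509 / 365 = 4.13 yr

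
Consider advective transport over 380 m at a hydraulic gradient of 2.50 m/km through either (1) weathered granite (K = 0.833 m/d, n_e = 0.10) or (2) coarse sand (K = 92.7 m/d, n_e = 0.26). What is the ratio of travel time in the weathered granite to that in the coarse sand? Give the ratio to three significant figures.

42.8

Unit 1 (weathered granite): v = 0.833×0.0025/0.10 = 0.02083 m/d, t = 380/0.02083 = 18250 d
Unit 2 (coarse sand): v = 92.7×0.0025/0.26 = 0.8913 m/d, t = 380/0.8913 = 426.3 d
t(weathered granite) / t(coarse sand) = 18250/426.3 = 42.8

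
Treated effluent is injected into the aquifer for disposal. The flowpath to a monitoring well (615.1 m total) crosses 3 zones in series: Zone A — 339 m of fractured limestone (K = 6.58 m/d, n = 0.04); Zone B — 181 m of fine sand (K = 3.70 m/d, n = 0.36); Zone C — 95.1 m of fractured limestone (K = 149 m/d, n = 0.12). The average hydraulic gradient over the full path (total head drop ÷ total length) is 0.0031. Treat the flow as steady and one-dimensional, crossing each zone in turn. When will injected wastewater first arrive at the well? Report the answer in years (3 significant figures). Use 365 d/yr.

13.1 years

Continuity: the same q passes through each zone, so ΔH = q·Σ(L_j/K_j) — the zones act as resistances in series.
Σ(L/K) = 339/6.58 + 181/3.70 + 95.1/149 = 51.52 + 48.92 + 0.6383 = 101.1 d
K_eq = L_total / Σ(L/K) = 615.1 / 101.1 = 6.085 m/d
q = K_eq · i = 6.085 × 0.0031 = 0.01886 m/d (same in every zone)
Zone A: v = q/n = 0.01886/0.04 = 0.4716 m/d → t_A = 339/0.4716 = 718.8 d
Zone B: v = q/n = 0.01886/0.36 = 0.05240 m/d → t_B = 181/0.05240 = 3454 d
Zone C: v = q/n = 0.01886/0.12 = 0.1572 m/d → t_C = 95.1/0.1572 = 604.9 d
Total t = 718.8 + 3454 + 604.9 = 4778 d
   = 4778 / 365 = 13.1 yr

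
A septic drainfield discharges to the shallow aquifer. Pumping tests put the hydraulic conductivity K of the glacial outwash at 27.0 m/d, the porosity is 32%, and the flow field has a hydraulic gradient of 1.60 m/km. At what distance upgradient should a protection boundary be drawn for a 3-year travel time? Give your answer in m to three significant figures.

q = Ki = 27.0 × 0.0016 = 0.04320 m/d
Average linear velocity = 0.04320 / 0.32 = 0.1350 m/d
T = 3 yr × 365 = 1095 d
L = v × T = 0.1350 × 1095 = 147.8 m

148 m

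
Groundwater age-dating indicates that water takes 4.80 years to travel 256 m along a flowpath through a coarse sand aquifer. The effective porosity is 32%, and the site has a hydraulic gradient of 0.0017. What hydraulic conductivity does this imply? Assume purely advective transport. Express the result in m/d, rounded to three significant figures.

t = 4.80 years = 1752 d
v = L / t = 256 / 1752 = 0.1461 m/d
K = v · n / i = 0.1461 × 0.32 / 0.0017 = 27.5 m/d

27.5 m/d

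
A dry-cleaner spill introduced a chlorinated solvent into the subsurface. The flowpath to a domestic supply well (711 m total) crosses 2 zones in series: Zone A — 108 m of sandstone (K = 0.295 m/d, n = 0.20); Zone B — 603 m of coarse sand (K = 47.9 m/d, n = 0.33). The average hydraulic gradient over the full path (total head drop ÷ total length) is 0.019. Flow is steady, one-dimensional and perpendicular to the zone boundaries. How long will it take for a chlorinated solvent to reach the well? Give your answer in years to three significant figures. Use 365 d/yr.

For zones in series the flux q is common to all zones; the equivalent conductivity is the harmonic (thickness-weighted) mean, K_eq = L_total / Σ(L_j/K_j).
Σ(L/K) = 108/0.295 + 603/47.9 = 366.1 + 12.59 = 378.7 d
K_eq = L_total / Σ(L/K) = 711 / 378.7 = 1.878 m/d
q = K_eq · i = 1.878 × 0.019 = 0.03567 m/d (same in every zone)
Zone A: v = q/n = 0.03567/0.20 = 0.1784 m/d → t_A = 108/0.1784 = 605.5 d
Zone B: v = q/n = 0.03567/0.33 = 0.1081 m/d → t_B = 603/0.1081 = 5578 d
Total t = 605.5 + 5578 = 6184 d
   = 6184 / 365 = 16.9 yr

16.9 years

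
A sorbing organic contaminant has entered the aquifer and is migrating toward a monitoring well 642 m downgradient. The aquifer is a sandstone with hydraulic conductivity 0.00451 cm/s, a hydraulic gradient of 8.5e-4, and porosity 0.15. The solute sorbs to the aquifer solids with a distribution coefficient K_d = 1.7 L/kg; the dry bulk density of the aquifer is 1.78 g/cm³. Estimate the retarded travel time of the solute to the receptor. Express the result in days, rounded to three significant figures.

K = 0.00451 cm/s × 864 = 3.897 m/d
Specific discharge q = 3.897 × 8.5e-4 = 0.003312 m/d
Seepage velocity v = q / n = 0.003312 / 0.15 = 0.02208 m/d
Retardation R = 1 + ρ_b·K_d/n = 1 + 1.78×1.7/0.15 = 21.17
Contaminant velocity v_c = v/R = 0.02208/21.17 = 0.001043 m/d
t = L/v_c = 642/0.001043 = 615600 d

616000 days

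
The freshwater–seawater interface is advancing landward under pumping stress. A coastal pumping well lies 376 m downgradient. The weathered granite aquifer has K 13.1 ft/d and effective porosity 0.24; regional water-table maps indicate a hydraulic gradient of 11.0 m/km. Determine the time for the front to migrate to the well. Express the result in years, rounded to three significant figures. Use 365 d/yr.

5.63 years

K = 13.1 ft/d × 0.3048 = 3.993 m/d
Specific discharge q = 3.993 × 0.011 = 0.04392 m/d
Average linear velocity = 0.04392 / 0.24 = 0.1830 m/d
t = L / v = 376 / 0.1830 = 2055 d
   = 2055 / 365 = 5.63 yr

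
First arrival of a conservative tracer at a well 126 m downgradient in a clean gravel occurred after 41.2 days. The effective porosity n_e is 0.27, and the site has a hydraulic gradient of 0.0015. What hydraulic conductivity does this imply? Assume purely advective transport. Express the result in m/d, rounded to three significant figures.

550 m/d

v = L / t = 126 / 41.2 = 3.058 m/d
K = v · n / i = 3.058 × 0.27 / 0.0015 = 550 m/d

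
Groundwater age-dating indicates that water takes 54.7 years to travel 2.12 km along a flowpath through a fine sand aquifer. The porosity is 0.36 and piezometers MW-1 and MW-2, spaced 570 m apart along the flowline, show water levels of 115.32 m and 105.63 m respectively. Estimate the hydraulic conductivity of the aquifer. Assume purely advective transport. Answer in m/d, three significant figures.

2.25 m/d

Hydraulic gradient i = (115.32 − 105.63) / 570 = 9.69 / 570 = 0.01700
t = 54.7 years = 19970 d
L = 2.12 km = 2120 m
v = L / t = 2120 / 19970 = 0.1062 m/d
K = v · n / i = 0.1062 × 0.36 / 0.01700 = 2.25 m/d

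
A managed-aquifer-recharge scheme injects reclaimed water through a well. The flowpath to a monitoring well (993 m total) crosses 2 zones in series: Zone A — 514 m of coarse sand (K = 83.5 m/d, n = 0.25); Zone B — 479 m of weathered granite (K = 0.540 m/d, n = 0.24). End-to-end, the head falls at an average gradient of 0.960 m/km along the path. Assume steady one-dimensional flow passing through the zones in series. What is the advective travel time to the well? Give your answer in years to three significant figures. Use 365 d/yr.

Continuity: the same q passes through each zone, so ΔH = q·Σ(L_j/K_j) — the zones act as resistances in series.
Σ(L/K) = 514/83.5 + 479/0.540 = 6.156 + 887.0 = 893.2 d
K_eq = L_total / Σ(L/K) = 993 / 893.2 = 1.112 m/d
q = K_eq · i = 1.112 × 9.6e-4 = 0.001067 m/d (same in every zone)
Zone A: v = q/n = 0.001067/0.25 = 0.004269 m/d → t_A = 514/0.004269 = 120400 d
Zone B: v = q/n = 0.001067/0.24 = 0.004447 m/d → t_B = 479/0.004447 = 107700 d
Total t = 120400 + 107700 = 228100 d
   = 228100 / 365 = 625 yr

625 years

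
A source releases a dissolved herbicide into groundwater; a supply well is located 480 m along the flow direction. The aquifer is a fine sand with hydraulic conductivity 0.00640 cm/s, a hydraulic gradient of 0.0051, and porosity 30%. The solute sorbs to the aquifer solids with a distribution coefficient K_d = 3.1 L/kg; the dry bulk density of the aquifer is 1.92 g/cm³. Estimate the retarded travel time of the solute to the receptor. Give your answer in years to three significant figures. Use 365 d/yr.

K = 0.00640 cm/s × 864 = 5.530 m/d
Specific discharge q = 5.530 × 0.0051 = 0.02820 m/d
Seepage velocity v = q / n = 0.02820 / 0.30 = 0.09400 m/d
Retardation R = 1 + ρ_b·K_d/n = 1 + 1.92×3.1/0.30 = 20.84
Contaminant velocity v_c = v/R = 0.09400/20.84 = 0.004511 m/d
t = L/v_c = 480/0.004511 = 106400 d
   = 106400/365 = 292 yr

292 years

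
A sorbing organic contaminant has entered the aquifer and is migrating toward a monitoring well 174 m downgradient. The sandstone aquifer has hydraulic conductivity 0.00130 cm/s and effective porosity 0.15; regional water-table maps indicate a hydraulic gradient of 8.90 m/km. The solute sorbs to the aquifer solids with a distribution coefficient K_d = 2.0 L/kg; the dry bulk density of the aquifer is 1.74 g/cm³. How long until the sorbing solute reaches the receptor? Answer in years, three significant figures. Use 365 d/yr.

173 years

K = 0.00130 cm/s × 864 = 1.123 m/d
Darcy flux q = K·i = 1.123 × 0.0089 = 0.009996 m/d
v_s = q/n_e = 0.009996/0.15 = 0.06664 m/d
Retardation R = 1 + ρ_b·K_d/n = 1 + 1.74×2.0/0.15 = 24.20
Contaminant velocity v_c = v/R = 0.06664/24.20 = 0.002754 m/d
t = L/v_c = 174/0.002754 = 63180 d
   = 63180/365 = 173 yr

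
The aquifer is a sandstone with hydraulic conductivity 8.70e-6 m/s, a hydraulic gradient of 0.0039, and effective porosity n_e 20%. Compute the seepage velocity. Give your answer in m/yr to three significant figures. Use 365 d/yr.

K = 8.70e-6 m/s × 86400 s/d = 0.7517 m/d
q = Ki = 0.7517 × 0.0039 = 0.002932 m/d
v_s = q/n_e = 0.002932/0.20 = 0.01466 m/d
   = 0.01466 × 365 = 5.35 m/yr

5.35 m/yr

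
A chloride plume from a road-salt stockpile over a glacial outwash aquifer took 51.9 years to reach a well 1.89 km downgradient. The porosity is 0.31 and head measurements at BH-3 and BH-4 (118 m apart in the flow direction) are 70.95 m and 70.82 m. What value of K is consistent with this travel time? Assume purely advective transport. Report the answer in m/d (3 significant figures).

28.1 m/d

Hydraulic gradient i = (70.95 − 70.82) / 118 = 0.13 / 118 = 0.001102
t = 51.9 years = 18940 d
L = 1.89 km = 1890 m
v = L / t = 1890 / 18940 = 0.09977 m/d
K = v · n / i = 0.09977 × 0.31 / 0.001102 = 28.1 m/d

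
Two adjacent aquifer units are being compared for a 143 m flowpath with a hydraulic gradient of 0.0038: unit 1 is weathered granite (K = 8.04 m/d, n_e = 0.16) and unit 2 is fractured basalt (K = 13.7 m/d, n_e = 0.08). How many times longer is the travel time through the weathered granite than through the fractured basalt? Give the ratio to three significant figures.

Unit 1 (weathered granite): v = 8.04×0.0038/0.16 = 0.1909 m/d, t = 143/0.1909 = 748.9 d
Unit 2 (fractured basalt): v = 13.7×0.0038/0.08 = 0.6507 m/d, t = 143/0.6507 = 219.7 d
t(weathered granite) / t(fractured basalt) = 748.9/219.7 = 3.41

3.41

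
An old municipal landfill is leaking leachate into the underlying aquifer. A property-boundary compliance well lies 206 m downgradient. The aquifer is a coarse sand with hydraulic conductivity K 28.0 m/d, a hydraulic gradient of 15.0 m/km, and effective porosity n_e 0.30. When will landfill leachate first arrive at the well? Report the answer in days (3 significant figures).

q = Ki = 28.0 × 0.015 = 0.4200 m/d
Seepage velocity v = q / n = 0.4200 / 0.30 = 1.400 m/d
t = L / v = 206 / 1.400 = 147.1 d

147 days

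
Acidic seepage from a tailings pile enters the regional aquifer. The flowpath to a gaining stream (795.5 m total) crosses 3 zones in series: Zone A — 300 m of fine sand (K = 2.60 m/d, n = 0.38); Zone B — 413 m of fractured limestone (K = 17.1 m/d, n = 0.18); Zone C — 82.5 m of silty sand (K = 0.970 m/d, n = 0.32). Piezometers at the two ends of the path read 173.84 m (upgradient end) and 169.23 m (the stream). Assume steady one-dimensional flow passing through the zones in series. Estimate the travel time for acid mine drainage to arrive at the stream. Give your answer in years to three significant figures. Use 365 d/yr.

Total head drop ΔH = 173.84 − 169.23 = 4.61 m
Steady 1-D flow in series ⇒ the Darcy flux q is identical in every zone and the zone head losses add (resistances L/K in series).
Σ(L/K) = 300/2.60 + 413/17.1 + 82.5/0.970 = 115.4 + 24.15 + 85.05 = 224.6 d
q = ΔH / Σ(L/K) = 4.61 / 224.6 = 0.02053 m/d (same in every zone)
Zone A: v = q/n = 0.02053/0.38 = 0.05402 m/d → t_A = 300/0.05402 = 5554 d
Zone B: v = q/n = 0.02053/0.18 = 0.1140 m/d → t_B = 413/0.1140 = 3622 d
Zone C: v = q/n = 0.02053/0.32 = 0.06415 m/d → t_C = 82.5/0.06415 = 1286 d
Total t = 5554 + 3622 + 1286 = 10460 d
   = 10460 / 365 = 28.7 yr

28.7 years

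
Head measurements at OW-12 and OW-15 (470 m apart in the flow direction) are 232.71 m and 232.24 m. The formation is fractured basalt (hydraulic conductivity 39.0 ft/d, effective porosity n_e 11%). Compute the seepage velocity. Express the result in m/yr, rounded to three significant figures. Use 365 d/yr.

39.4 m/yr

Hydraulic gradient i = (232.71 − 232.24) / 470 = 0.47 / 470 = 0.001000
K = 39.0 ft/d × 0.3048 = 11.89 m/d
q = Ki = 11.89 × 0.001000 = 0.01189 m/d
v = Ki/n = 11.89·0.001000/0.11 = 0.1081 m/d
   = 0.1081 × 365 = 39.4 m/yr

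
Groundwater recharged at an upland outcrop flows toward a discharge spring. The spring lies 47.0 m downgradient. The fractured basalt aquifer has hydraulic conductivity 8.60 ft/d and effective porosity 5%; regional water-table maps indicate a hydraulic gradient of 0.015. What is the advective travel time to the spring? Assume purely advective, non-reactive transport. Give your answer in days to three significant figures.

59.8 days

K = 8.60 ft/d × 0.3048 = 2.621 m/d
Darcy flux q = K·i = 2.621 × 0.015 = 0.03932 m/d
Average linear velocity = 0.03932 / 0.05 = 0.7864 m/d
t = L / v = 47.0 / 0.7864 = 59.77 d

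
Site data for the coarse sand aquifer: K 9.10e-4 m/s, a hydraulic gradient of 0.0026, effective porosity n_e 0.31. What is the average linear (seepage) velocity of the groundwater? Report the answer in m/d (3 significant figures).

0.659 m/d

K = 9.10e-4 m/s × 86400 s/d = 78.62 m/d
Specific discharge q = 78.62 × 0.0026 = 0.2044 m/d
v = Ki/n = 78.62·0.0026/0.31 = 0.6594 m/d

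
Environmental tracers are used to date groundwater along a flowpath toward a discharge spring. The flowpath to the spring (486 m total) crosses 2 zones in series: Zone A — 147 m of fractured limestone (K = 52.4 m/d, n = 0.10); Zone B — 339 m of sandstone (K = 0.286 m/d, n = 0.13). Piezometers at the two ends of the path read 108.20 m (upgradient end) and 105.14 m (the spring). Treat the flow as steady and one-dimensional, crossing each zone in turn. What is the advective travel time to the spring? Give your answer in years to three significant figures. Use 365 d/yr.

Total head drop ΔH = 108.20 − 105.14 = 3.06 m
Steady 1-D flow in series ⇒ the Darcy flux q is identical in every zone and the zone head losses add (resistances L/K in series).
Σ(L/K) = 147/52.4 + 339/0.286 = 2.805 + 1185 = 1188 d
q = ΔH / Σ(L/K) = 3.06 / 1188 = 0.002575 m/d (same in every zone)
Zone A: v = q/n = 0.002575/0.10 = 0.02575 m/d → t_A = 147/0.02575 = 5708 d
Zone B: v = q/n = 0.002575/0.13 = 0.01981 m/d → t_B = 339/0.01981 = 17110 d
Total t = 5708 + 17110 = 22820 d
   = 22820 / 365 = 62.5 yr

62.5 years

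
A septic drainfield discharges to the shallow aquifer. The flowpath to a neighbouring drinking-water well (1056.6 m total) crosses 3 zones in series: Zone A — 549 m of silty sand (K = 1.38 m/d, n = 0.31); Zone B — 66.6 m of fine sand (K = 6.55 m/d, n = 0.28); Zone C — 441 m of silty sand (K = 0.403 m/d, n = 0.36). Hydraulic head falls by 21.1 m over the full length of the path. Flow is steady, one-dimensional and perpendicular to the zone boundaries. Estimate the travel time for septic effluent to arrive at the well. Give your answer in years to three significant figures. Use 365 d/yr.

67.8 years

Steady 1-D flow in series ⇒ the Darcy flux q is identical in every zone and the zone head losses add (resistances L/K in series).
Σ(L/K) = 549/1.38 + 66.6/6.55 + 441/0.403 = 397.8 + 10.17 + 1094 = 1502 d
q = ΔH / Σ(L/K) = 21.1 / 1502 = 0.01405 m/d (same in every zone)
Zone A: v = q/n = 0.01405/0.31 = 0.04531 m/d → t_A = 549/0.04531 = 12120 d
Zone B: v = q/n = 0.01405/0.28 = 0.05016 m/d → t_B = 66.6/0.05016 = 1328 d
Zone C: v = q/n = 0.01405/0.36 = 0.03901 m/d → t_C = 441/0.03901 = 11300 d
Total t = 12120 + 1328 + 11300 = 24750 d
   = 24750 / 365 = 67.8 yr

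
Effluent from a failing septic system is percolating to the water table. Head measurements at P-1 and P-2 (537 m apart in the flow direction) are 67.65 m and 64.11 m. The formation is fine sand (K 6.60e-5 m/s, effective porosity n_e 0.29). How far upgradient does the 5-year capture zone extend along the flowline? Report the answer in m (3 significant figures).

237 m

Hydraulic gradient i = (67.65 − 64.11) / 537 = 3.54 / 537 = 0.006592
K = 6.60e-5 m/s × 86400 s/d = 5.702 m/d
Darcy flux q = K·i = 5.702 × 0.006592 = 0.03759 m/d
Average linear velocity = 0.03759 / 0.29 = 0.1296 m/d
T = 5 yr × 365 = 1825 d
L = v × T = 0.1296 × 1825 = 236.6 m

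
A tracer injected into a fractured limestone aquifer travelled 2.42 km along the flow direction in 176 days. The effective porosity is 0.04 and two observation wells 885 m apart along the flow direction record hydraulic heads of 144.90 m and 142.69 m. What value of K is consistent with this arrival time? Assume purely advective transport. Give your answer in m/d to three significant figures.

220 m/d

Hydraulic gradient i = (144.90 − 142.69) / 885 = 2.21 / 885 = 0.002497
L = 2.42 km = 2420 m
v = L / t = 2420 / 176 = 13.75 m/d
K = v · n / i = 13.75 × 0.04 / 0.002497 = 220 m/d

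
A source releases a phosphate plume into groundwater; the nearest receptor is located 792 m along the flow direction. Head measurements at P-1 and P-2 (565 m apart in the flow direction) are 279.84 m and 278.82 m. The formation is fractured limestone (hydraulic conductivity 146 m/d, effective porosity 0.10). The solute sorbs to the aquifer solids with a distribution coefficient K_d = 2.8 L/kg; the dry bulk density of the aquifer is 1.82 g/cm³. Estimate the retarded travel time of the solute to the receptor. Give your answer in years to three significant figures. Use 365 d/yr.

Hydraulic gradient i = (279.84 − 278.82) / 565 = 1.02 / 565 = 0.001805
Darcy flux q = K·i = 146 × 0.001805 = 0.2636 m/d
v = Ki/n = 146·0.001805/0.10 = 2.636 m/d
Retardation R = 1 + ρ_b·K_d/n = 1 + 1.82×2.8/0.10 = 51.96
Contaminant velocity v_c = v/R = 2.636/51.96 = 0.05073 m/d
t = L/v_c = 792/0.05073 = 15610 d
   = 15610/365 = 42.8 yr

42.8 years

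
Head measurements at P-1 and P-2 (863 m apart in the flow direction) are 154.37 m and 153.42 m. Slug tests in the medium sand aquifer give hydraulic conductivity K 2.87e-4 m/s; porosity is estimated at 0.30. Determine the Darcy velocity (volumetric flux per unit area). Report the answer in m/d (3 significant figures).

0.0273 m/d

Hydraulic gradient i = (154.37 − 153.42) / 863 = 0.95 / 863 = 0.001101
K = 2.87e-4 m/s × 86400 s/d = 24.80 m/d
Specific discharge q = 24.80 × 0.001101 = 0.02730 m/d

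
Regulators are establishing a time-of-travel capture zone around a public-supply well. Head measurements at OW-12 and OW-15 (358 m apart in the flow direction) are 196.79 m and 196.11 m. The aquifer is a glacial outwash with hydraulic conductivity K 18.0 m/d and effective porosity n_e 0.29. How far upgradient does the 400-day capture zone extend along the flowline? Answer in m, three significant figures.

Hydraulic gradient i = (196.79 − 196.11) / 358 = 0.68 / 358 = 0.001899
Darcy flux q = K·i = 18.0 × 0.001899 = 0.03419 m/d
Seepage velocity v = q / n = 0.03419 / 0.29 = 0.1179 m/d
L = v × T = 0.1179 × 400 = 47.16 m

47.2 m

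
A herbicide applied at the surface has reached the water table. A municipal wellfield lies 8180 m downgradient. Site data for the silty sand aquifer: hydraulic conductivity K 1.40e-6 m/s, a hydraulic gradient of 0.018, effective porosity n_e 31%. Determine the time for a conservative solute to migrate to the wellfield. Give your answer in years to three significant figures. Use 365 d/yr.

K = 1.40e-6 m/s × 86400 s/d = 0.1210 m/d
q = Ki = 0.1210 × 0.018 = 0.002177 m/d
v_s = q/n_e = 0.002177/0.31 = 0.007023 m/d
t = L / v = 8180 / 0.007023 = 1.165e6 d
   = 1.165e6 / 365 = 3190 yr

3190 years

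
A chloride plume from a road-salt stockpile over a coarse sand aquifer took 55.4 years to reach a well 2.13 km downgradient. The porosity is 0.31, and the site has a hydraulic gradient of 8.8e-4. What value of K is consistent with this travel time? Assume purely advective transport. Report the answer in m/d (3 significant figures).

37.1 m/d

t = 55.4 years = 20220 d
L = 2.13 km = 2130 m
v = L / t = 2130 / 20220 = 0.1053 m/d
K = v · n / i = 0.1053 × 0.31 / 8.8e-4 = 37.1 m/d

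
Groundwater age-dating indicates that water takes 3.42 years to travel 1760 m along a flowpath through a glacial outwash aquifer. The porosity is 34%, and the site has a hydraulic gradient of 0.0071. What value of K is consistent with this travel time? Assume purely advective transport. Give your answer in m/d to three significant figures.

67.5 m/d

t = 3.42 years = 1248 d
v = L / t = 1760 / 1248 = 1.410 m/d
K = v · n / i = 1.410 × 0.34 / 0.0071 = 67.5 m/d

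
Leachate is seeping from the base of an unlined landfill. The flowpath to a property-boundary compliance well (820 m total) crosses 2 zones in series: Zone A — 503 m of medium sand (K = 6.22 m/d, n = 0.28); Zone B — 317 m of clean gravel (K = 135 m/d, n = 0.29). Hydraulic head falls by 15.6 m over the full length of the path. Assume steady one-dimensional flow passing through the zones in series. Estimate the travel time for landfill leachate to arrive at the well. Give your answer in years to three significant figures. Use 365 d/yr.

3.40 years

Continuity: the same q passes through each zone, so ΔH = q·Σ(L_j/K_j) — the zones act as resistances in series.
Σ(L/K) = 503/6.22 + 317/135 = 80.87 + 2.348 = 83.22 d
q = ΔH / Σ(L/K) = 15.6 / 83.22 = 0.1875 m/d (same in every zone)
Zone A: v = q/n = 0.1875/0.28 = 0.6695 m/d → t_A = 503/0.6695 = 751.3 d
Zone B: v = q/n = 0.1875/0.29 = 0.6464 m/d → t_B = 317/0.6464 = 490.4 d
Total t = 751.3 + 490.4 = 1242 d
   = 1242 / 365 = 3.40 yr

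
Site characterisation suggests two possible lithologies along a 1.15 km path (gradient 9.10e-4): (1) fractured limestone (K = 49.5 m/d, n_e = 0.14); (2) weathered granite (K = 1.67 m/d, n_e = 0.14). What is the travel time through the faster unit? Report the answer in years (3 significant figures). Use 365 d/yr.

9.79 years

Unit 1 (fractured limestone): v = 49.5×9.1e-4/0.14 = 0.3218 m/d, t = 1150/0.3218 = 3574 d
Unit 2 (weathered granite): v = 1.67×9.1e-4/0.14 = 0.01085 m/d, t = 1150/0.01085 = 105900 d
Faster: 3574 d / 365 = 9.79 yr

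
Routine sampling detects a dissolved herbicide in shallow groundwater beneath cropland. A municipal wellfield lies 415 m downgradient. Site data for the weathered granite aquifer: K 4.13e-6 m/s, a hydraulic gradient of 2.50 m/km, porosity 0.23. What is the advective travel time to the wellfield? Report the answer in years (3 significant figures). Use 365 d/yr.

293 years

K = 4.13e-6 m/s × 86400 s/d = 0.3568 m/d
Darcy flux q = K·i = 0.3568 × 0.0025 = 8.921e-4 m/d
v = Ki/n = 0.3568·0.0025/0.23 = 0.003879 m/d
t = L / v = 415 / 0.003879 = 107000 d
   = 107000 / 365 = 293 yr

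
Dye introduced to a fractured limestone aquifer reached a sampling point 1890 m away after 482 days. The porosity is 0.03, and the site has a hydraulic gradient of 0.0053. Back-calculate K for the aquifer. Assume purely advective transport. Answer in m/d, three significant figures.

22.2 m/d

v = L / t = 1890 / 482 = 3.921 m/d
K = v · n / i = 3.921 × 0.03 / 0.0053 = 22.2 m/d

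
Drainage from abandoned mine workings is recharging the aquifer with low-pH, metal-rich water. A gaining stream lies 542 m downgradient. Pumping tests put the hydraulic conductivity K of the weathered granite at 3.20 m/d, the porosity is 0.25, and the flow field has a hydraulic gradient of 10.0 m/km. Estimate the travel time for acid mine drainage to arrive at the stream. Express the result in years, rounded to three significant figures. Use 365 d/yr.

Darcy flux q = K·i = 3.20 × 0.010 = 0.03200 m/d
v_s = q/n_e = 0.03200/0.25 = 0.1280 m/d
t = L / v = 542 / 0.1280 = 4234 d
   = 4234 / 365 = 11.6 yr

11.6 years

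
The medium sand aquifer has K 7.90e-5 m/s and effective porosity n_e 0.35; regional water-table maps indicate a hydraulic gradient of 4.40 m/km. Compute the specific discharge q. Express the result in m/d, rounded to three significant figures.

K = 7.90e-5 m/s × 86400 s/d = 6.826 m/d
q = Ki = 6.826 × 0.0044 = 0.03003 m/d

0.0300 m/d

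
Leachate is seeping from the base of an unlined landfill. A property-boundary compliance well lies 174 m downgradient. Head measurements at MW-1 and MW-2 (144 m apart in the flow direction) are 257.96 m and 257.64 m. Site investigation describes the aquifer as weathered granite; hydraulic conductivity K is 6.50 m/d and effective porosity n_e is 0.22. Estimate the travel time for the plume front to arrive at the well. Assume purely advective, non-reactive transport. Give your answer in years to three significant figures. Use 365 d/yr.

7.26 years

Hydraulic gradient i = (257.96 − 257.64) / 144 = 0.32 / 144 = 0.002222
Darcy flux q = K·i = 6.50 × 0.002222 = 0.01444 m/d
v_s = q/n_e = 0.01444/0.22 = 0.06566 m/d
t = L / v = 174 / 0.06566 = 2650 d
   = 2650 / 365 = 7.26 yr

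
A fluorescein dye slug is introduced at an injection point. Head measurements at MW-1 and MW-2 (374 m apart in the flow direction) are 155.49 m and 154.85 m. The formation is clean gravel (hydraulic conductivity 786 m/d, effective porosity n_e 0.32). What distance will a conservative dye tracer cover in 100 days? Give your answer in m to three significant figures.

420 m

Hydraulic gradient i = (155.49 − 154.85) / 374 = 0.64 / 374 = 0.001711
Darcy flux q = K·i = 786 × 0.001711 = 1.345 m/d
v = Ki/n = 786·0.001711/0.32 = 4.203 m/d
L = v × T = 4.203 × 100 = 420.3 m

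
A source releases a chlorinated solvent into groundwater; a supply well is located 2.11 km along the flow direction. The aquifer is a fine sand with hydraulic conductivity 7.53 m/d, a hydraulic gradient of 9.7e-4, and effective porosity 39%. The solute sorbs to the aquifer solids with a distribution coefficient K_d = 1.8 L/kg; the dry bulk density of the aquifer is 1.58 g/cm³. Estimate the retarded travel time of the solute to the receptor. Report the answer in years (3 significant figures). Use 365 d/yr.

2560 years

q = Ki = 7.53 × 9.7e-4 = 0.007304 m/d
Average linear velocity = 0.007304 / 0.39 = 0.01873 m/d
Retardation R = 1 + ρ_b·K_d/n = 1 + 1.58×1.8/0.39 = 8.292
Contaminant velocity v_c = v/R = 0.01873/8.292 = 0.002259 m/d
L = 2.11 km = 2110 m
t = L/v_c = 2110/0.002259 = 934200 d
   = 934200/365 = 2560 yr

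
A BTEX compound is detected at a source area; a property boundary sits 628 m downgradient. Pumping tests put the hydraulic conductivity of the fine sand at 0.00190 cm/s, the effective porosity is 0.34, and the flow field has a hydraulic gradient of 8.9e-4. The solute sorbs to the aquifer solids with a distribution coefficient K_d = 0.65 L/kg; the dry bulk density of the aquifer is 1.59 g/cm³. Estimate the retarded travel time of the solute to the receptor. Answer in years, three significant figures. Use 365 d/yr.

1620 years

K = 0.00190 cm/s × 864 = 1.642 m/d
q = Ki = 1.642 × 8.9e-4 = 0.001461 m/d
v_s = q/n_e = 0.001461/0.34 = 0.004297 m/d
Retardation R = 1 + ρ_b·K_d/n = 1 + 1.59×0.65/0.34 = 4.040
Contaminant velocity v_c = v/R = 0.004297/4.040 = 0.001064 m/d
t = L/v_c = 628/0.001064 = 590400 d
   = 590400/365 = 1620 yr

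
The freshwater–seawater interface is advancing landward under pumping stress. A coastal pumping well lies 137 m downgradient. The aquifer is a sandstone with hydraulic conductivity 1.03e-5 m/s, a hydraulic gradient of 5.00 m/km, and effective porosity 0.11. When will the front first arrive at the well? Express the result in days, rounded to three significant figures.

3390 days

K = 1.03e-5 m/s × 86400 s/d = 0.8899 m/d
Darcy flux q = K·i = 0.8899 × 0.0050 = 0.004450 m/d
v_s = q/n_e = 0.004450/0.11 = 0.04045 m/d
t = L / v = 137 / 0.04045 = 3387 d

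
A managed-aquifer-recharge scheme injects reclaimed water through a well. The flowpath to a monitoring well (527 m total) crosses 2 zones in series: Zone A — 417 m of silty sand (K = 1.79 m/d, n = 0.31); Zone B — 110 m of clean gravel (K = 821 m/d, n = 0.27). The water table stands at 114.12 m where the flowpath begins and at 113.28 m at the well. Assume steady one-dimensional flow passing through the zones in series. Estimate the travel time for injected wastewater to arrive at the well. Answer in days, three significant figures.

Total head drop ΔH = 114.12 − 113.28 = 0.84 m
Continuity: the same q passes through each zone, so ΔH = q·Σ(L_j/K_j) — the zones act as resistances in series.
Σ(L/K) = 417/1.79 + 110/821 = 233.0 + 0.1340 = 233.1 d
q = ΔH / Σ(L/K) = 0.84 / 233.1 = 0.003604 m/d (same in every zone)
Zone A: v = q/n = 0.003604/0.31 = 0.01162 m/d → t_A = 417/0.01162 = 35870 d
Zone B: v = q/n = 0.003604/0.27 = 0.01335 m/d → t_B = 110/0.01335 = 8242 d
Total t = 35870 + 8242 = 44110 d

44100 days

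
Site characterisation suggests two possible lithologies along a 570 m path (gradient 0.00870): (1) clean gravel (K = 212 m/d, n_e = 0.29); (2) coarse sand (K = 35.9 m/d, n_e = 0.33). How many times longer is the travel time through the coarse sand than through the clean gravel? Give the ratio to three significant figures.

Unit 1 (clean gravel): v = 212×0.0087/0.29 = 6.360 m/d, t = 570/6.360 = 89.62 d
Unit 2 (coarse sand): v = 35.9×0.0087/0.33 = 0.9465 m/d, t = 570/0.9465 = 602.2 d
t(coarse sand) / t(clean gravel) = 602.2/89.62 = 6.72

6.72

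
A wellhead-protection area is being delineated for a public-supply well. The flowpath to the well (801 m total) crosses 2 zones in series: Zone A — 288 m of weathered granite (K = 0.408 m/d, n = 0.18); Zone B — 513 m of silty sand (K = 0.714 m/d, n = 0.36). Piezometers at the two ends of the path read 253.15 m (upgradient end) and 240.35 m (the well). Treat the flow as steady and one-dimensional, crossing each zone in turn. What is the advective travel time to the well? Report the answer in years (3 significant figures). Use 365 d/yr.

Total head drop ΔH = 253.15 − 240.35 = 12.80 m
Steady 1-D flow in series ⇒ the Darcy flux q is identical in every zone and the zone head losses add (resistances L/K in series).
Σ(L/K) = 288/0.408 + 513/0.714 = 705.9 + 718.5 = 1424 d
q = ΔH / Σ(L/K) = 12.80 / 1424 = 0.008986 m/d (same in every zone)
Zone A: v = q/n = 0.008986/0.18 = 0.04992 m/d → t_A = 288/0.04992 = 5769 d
Zone B: v = q/n = 0.008986/0.36 = 0.02496 m/d → t_B = 513/0.02496 = 20550 d
Total t = 5769 + 20550 = 26320 d
   = 26320 / 365 = 72.1 yr

72.1 years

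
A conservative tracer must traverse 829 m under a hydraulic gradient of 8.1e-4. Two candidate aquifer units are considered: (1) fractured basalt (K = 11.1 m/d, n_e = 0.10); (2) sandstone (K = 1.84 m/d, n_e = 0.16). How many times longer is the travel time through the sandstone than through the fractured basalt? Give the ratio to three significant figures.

Unit 1 (fractured basalt): v = 11.1×8.1e-4/0.10 = 0.08991 m/d, t = 829/0.08991 = 9220 d
Unit 2 (sandstone): v = 1.84×8.1e-4/0.16 = 0.009315 m/d, t = 829/0.009315 = 89000 d
t(sandstone) / t(fractured basalt) = 89000/9220 = 9.65

9.65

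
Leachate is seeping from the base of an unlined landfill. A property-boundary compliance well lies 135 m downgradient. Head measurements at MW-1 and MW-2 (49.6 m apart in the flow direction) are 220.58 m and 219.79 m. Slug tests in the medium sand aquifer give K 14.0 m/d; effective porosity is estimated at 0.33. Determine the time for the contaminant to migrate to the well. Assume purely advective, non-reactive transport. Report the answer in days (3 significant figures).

Hydraulic gradient i = (220.58 − 219.79) / 49.6 = 0.79 / 49.6 = 0.01593
Specific discharge q = 14.0 × 0.01593 = 0.2230 m/d
v = Ki/n = 14.0·0.01593/0.33 = 0.6757 m/d
t = L / v = 135 / 0.6757 = 199.8 d

200 days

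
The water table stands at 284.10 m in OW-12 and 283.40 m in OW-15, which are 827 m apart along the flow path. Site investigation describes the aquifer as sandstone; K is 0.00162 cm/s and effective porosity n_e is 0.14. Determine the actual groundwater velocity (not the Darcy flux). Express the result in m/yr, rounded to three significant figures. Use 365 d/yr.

3.09 m/yr

Hydraulic gradient i = (284.10 − 283.40) / 827 = 0.70 / 827 = 8.464e-4
K = 0.00162 cm/s × 864 = 1.400 m/d
Specific discharge q = 1.400 × 8.464e-4 = 0.001185 m/d
v = Ki/n = 1.400·8.464e-4/0.14 = 0.008462 m/d
   = 0.008462 × 365 = 3.09 m/yr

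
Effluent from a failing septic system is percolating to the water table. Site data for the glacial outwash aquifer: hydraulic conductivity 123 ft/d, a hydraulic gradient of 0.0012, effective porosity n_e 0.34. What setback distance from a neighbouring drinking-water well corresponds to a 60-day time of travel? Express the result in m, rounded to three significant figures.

7.94 m

K = 123 ft/d × 0.3048 = 37.49 m/d
Specific discharge q = 37.49 × 0.0012 = 0.04499 m/d
Seepage velocity v = q / n = 0.04499 / 0.34 = 0.1323 m/d
L = v × T = 0.1323 × 60 = 7.939 m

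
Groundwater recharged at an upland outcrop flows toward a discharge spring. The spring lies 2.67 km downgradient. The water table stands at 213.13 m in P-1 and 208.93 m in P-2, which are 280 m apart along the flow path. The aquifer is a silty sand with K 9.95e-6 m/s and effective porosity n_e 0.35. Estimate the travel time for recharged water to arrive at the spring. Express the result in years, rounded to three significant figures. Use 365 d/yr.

Hydraulic gradient i = (213.13 − 208.93) / 280 = 4.20 / 280 = 0.01500
K = 9.95e-6 m/s × 86400 s/d = 0.8597 m/d
Darcy flux q = K·i = 0.8597 × 0.01500 = 0.01290 m/d
v = Ki/n = 0.8597·0.01500/0.35 = 0.03684 m/d
L = 2.67 km = 2670 m
t = L / v = 2670 / 0.03684 = 72470 d
   = 72470 / 365 = 199 yr

199 years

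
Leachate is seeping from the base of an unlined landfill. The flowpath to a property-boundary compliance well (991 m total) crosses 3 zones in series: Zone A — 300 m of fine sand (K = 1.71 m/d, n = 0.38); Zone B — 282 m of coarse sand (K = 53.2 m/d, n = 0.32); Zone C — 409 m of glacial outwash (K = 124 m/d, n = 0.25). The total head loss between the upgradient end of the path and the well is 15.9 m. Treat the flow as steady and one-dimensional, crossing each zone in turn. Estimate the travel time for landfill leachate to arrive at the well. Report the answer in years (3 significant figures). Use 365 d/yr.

Steady 1-D flow in series ⇒ the Darcy flux q is identical in every zone and the zone head losses add (resistances L/K in series).
Σ(L/K) = 300/1.71 + 282/53.2 + 409/124 = 175.4 + 5.301 + 3.298 = 184.0 d
q = ΔH / Σ(L/K) = 15.9 / 184.0 = 0.08640 m/d (same in every zone)
Zone A: v = q/n = 0.08640/0.38 = 0.2274 m/d → t_A = 300/0.2274 = 1320 d
Zone B: v = q/n = 0.08640/0.32 = 0.2700 m/d → t_B = 282/0.2700 = 1045 d
Zone C: v = q/n = 0.08640/0.25 = 0.3456 m/d → t_C = 409/0.3456 = 1184 d
Total t = 1320 + 1045 + 1184 = 3548 d
   = 3548 / 365 = 9.72 yr

9.72 years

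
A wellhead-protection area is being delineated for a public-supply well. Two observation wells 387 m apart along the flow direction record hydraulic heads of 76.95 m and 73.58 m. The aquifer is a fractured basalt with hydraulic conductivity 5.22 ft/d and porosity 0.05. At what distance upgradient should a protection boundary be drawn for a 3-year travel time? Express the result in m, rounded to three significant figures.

Hydraulic gradient i = (76.95 − 73.58) / 387 = 3.37 / 387 = 0.008708
K = 5.22 ft/d × 0.3048 = 1.591 m/d
q = Ki = 1.591 × 0.008708 = 0.01385 m/d
Average linear velocity = 0.01385 / 0.05 = 0.2771 m/d
T = 3 yr × 365 = 1095 d
L = v × T = 0.2771 × 1095 = 303.4 m

303 m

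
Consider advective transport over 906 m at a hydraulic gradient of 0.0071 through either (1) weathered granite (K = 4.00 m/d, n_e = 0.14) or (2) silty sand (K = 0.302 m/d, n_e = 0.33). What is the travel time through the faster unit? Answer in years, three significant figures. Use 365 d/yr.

Unit 1 (weathered granite): v = 4.00×0.0071/0.14 = 0.2029 m/d, t = 906/0.2029 = 4466 d
Unit 2 (silty sand): v = 0.302×0.0071/0.33 = 0.006498 m/d, t = 906/0.006498 = 139400 d
Faster: 4466 d / 365 = 12.2 yr

12.2 years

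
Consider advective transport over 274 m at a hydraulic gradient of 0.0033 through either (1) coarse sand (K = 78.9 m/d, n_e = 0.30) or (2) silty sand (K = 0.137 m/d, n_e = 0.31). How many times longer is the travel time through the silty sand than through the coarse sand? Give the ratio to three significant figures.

595

Unit 1 (coarse sand): v = 78.9×0.0033/0.30 = 0.8679 m/d, t = 274/0.8679 = 315.7 d
Unit 2 (silty sand): v = 0.137×0.0033/0.31 = 0.001458 m/d, t = 274/0.001458 = 187900 d
t(silty sand) / t(coarse sand) = 187900/315.7 = 595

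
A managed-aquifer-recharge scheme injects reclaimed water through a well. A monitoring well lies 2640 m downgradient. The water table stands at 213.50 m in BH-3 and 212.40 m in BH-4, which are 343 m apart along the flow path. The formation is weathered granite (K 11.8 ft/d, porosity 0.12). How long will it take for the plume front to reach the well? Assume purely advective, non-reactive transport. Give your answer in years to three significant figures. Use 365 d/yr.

75.2 years

Hydraulic gradient i = (213.50 − 212.40) / 343 = 1.10 / 343 = 0.003207
K = 11.8 ft/d × 0.3048 = 3.597 m/d
Darcy flux q = K·i = 3.597 × 0.003207 = 0.01153 m/d
Seepage velocity v = q / n = 0.01153 / 0.12 = 0.09612 m/d
t = L / v = 2640 / 0.09612 = 27470 d
   = 27470 / 365 = 75.2 yr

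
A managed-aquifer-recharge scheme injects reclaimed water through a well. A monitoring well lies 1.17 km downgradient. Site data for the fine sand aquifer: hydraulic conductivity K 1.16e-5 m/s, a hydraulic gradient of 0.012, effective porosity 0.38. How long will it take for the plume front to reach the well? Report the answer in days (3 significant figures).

K = 1.16e-5 m/s × 86400 s/d = 1.002 m/d
q = Ki = 1.002 × 0.012 = 0.01203 m/d
Average linear velocity = 0.01203 / 0.38 = 0.03165 m/d
L = 1.17 km = 1170 m
t = L / v = 1170 / 0.03165 = 36970 d

37000 days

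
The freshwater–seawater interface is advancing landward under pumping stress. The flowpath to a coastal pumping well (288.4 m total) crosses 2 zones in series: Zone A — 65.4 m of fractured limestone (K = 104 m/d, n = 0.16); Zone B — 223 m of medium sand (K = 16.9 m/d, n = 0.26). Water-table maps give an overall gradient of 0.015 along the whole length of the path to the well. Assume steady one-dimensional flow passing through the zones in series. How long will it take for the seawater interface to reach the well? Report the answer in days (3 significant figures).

Continuity: the same q passes through each zone, so ΔH = q·Σ(L_j/K_j) — the zones act as resistances in series.
Σ(L/K) = 65.4/104 + 223/16.9 = 0.6288 + 13.20 = 13.82 d
K_eq = L_total / Σ(L/K) = 288.4 / 13.82 = 20.86 m/d
q = K_eq · i = 20.86 × 0.015 = 0.3129 m/d (same in every zone)
Zone A: v = q/n = 0.3129/0.16 = 1.956 m/d → t_A = 65.4/1.956 = 33.44 d
Zone B: v = q/n = 0.3129/0.26 = 1.204 m/d → t_B = 223/1.204 = 185.3 d
Total t = 33.44 + 185.3 = 218.7 d

219 days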